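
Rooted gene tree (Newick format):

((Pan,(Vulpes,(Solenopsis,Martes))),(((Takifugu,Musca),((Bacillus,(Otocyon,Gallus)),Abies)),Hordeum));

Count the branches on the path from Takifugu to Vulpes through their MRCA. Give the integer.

The MRCA of Takifugu and Vulpes is the root of the tree.
From Takifugu up to that node: 4 branches. From Vulpes up to the same node: 3 branches. Total: 4 + 3 = 7.

7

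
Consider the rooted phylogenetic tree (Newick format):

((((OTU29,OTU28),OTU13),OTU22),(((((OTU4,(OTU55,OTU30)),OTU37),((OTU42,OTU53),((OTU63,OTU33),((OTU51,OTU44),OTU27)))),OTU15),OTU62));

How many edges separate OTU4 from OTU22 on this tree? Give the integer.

The MRCA of OTU4 and OTU22 is the root of the tree.
From OTU4 up to that node: 6 branches. From OTU22 up to the same node: 2 branches. Total: 6 + 2 = 8.

8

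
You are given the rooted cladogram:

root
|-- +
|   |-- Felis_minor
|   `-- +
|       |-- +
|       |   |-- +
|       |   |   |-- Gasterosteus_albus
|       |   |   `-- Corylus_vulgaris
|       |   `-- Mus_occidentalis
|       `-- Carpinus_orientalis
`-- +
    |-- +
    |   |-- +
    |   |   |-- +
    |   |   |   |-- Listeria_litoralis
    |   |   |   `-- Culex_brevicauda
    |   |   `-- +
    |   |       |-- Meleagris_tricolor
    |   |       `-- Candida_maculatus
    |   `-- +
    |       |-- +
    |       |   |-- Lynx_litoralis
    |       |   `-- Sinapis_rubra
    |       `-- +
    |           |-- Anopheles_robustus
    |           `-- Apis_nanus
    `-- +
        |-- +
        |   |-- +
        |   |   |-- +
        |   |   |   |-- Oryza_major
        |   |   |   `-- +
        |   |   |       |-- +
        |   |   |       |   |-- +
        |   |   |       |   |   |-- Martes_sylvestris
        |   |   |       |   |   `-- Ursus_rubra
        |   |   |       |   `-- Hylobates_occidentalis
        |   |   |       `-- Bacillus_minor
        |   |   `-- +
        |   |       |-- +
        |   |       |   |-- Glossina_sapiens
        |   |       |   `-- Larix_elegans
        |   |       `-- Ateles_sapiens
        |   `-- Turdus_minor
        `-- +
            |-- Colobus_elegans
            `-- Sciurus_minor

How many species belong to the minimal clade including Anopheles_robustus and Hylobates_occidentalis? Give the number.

19

The MRCA of Anopheles_robustus and Hylobates_occidentalis is the node subtending ((((Listeria_litoralis,Culex_brevicauda),(Meleagris_tricolor,Candida_maculatus)),((Lynx_litoralis,Sinapis_rubra),(Anopheles_robustus,Apis_nanus))),((((Oryza_major,(((Martes_sylvestris,Ursus_rubra),Hylobates_occidentalis),Bacillus_minor)),((Glossina_sapiens,Larix_elegans),Ateles_sapiens)),Turdus_minor),(Colobus_elegans,Sciurus_minor))).
That clade contains 19 terminal taxa: Anopheles_robustus, Apis_nanus, Ateles_sapiens, Bacillus_minor, Candida_maculatus, Colobus_elegans, Culex_brevicauda, Glossina_sapiens, Hylobates_occidentalis, Larix_elegans, Listeria_litoralis, Lynx_litoralis, Martes_sylvestris, Meleagris_tricolor, Oryza_major, Sciurus_minor, Sinapis_rubra, Turdus_minor, Ursus_rubra.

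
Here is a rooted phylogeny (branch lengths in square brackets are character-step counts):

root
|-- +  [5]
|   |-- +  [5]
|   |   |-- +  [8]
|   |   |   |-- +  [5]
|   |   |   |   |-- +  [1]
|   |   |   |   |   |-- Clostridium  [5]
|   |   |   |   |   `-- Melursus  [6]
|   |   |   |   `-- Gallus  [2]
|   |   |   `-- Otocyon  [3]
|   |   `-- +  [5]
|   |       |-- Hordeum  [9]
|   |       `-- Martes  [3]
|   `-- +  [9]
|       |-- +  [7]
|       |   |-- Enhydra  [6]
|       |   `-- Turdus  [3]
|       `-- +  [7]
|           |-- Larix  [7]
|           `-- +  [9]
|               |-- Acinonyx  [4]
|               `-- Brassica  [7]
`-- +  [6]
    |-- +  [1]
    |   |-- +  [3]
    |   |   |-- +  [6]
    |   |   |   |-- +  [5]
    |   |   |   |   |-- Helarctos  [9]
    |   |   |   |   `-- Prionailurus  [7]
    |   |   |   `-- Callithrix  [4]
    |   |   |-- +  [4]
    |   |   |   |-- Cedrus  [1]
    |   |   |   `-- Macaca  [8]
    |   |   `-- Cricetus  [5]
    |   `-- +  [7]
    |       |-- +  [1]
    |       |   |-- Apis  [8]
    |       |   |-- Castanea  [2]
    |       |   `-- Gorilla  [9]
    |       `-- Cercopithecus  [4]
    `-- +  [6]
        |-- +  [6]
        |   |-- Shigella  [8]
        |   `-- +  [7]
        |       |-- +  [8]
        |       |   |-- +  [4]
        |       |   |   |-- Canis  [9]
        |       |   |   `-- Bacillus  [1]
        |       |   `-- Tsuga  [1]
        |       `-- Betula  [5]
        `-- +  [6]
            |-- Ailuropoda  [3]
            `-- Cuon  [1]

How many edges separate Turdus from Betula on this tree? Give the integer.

9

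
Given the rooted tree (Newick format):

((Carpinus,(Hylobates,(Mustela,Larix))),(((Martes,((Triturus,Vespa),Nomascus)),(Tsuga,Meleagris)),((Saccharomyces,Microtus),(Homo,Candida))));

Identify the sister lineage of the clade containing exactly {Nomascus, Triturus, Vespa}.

Martes

The clade containing exactly {Nomascus, Triturus, Vespa} attaches to the tree at the node subtending (Martes,((Triturus,Vespa),Nomascus)).
The other lineage descending from that same node — the sister group — is the single tip Martes.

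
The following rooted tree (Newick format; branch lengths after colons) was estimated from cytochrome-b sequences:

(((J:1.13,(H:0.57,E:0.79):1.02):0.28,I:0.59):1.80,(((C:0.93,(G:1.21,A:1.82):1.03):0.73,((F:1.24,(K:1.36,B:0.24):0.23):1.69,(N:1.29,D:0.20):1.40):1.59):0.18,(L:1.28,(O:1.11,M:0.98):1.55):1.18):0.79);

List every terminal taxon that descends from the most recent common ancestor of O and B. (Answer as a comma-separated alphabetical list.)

Tracing O: it sits inside (O,M).
Tracing B: it sits inside (K,B).
The smallest clade enclosing both is (((C,(G,A)),((F,(K,B)),(N,D))),(L,(O,M))); the answer is its 11 terminal taxa in alphabetical order.

A, B, C, D, F, G, K, L, M, N, O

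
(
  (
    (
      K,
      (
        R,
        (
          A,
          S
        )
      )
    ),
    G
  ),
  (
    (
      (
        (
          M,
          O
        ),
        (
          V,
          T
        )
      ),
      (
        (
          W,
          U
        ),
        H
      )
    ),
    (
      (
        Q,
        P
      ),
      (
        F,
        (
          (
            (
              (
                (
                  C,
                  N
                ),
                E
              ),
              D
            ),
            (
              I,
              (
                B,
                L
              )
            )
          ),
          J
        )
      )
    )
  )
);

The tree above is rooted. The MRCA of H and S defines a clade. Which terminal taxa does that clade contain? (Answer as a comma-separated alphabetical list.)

Tracing H: it sits inside ((W,U),H).
Tracing S: it sits inside (A,S).
The smallest clade enclosing both is the whole tree (their MRCA is the root), so the answer is all 23 tips in alphabetical order.

A, B, C, D, E, F, G, H, I, J, K, L, M, N, O, P, Q, R, S, T, U, V, W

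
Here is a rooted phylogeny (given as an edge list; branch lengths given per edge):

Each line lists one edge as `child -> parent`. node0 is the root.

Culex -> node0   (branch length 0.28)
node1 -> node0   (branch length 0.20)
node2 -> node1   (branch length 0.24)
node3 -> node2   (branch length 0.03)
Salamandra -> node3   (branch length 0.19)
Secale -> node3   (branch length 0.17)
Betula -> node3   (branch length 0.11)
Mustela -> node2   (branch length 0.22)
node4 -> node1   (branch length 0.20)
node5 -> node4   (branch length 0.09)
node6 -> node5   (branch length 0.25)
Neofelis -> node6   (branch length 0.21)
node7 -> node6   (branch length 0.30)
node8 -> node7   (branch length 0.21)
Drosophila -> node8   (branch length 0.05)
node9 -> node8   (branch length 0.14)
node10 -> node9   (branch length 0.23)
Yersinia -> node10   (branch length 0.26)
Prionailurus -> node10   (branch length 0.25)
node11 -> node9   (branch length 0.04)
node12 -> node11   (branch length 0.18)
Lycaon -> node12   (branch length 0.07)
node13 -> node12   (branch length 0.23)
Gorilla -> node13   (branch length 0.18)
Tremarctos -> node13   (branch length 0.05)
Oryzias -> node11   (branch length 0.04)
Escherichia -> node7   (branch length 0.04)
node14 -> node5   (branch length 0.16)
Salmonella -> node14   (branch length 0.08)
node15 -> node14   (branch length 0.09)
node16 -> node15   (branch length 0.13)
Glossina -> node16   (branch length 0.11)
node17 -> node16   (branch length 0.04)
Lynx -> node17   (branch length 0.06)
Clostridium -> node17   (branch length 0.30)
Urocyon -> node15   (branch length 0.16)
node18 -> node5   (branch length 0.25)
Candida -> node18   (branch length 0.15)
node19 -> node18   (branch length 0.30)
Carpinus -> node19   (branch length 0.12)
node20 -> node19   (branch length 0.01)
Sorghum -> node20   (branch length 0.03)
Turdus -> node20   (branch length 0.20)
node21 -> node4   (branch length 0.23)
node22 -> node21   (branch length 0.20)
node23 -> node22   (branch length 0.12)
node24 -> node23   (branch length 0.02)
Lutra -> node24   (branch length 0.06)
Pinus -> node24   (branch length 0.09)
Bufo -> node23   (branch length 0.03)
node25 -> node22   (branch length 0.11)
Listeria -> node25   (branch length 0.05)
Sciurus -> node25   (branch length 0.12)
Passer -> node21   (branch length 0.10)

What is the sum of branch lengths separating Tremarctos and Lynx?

The path runs Tremarctos → … → MRCA → … → Lynx; the MRCA is the node subtending ((Neofelis,((Drosophila,((Yersinia,Prionailurus),((Lycaon,(Gorilla,Tremarctos)),Oryzias))),Escherichia)),(Salmonella,((Glossina,(Lynx,Clostridium)),Urocyon)),(Candida,(Carpinus,(Sorghum,Turdus)))).
Branch lengths along that path: 0.05 + 0.23 + 0.18 + 0.04 + 0.14 + 0.21 + 0.30 + 0.25 + 0.16 + 0.09 + 0.13 + 0.04 + 0.06 = 1.88.

1.88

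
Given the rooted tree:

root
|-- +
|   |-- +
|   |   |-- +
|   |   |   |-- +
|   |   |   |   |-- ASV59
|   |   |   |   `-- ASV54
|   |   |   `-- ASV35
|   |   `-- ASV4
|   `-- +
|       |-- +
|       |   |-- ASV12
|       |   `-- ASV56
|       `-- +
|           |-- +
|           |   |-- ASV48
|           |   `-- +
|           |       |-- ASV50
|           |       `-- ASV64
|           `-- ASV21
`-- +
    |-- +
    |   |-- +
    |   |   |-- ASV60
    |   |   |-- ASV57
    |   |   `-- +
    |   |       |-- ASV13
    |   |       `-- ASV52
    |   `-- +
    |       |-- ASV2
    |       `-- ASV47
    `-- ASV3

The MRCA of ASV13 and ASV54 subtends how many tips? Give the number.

17

The MRCA of ASV13 and ASV54 is the root, so the clade is the entire tree.
That clade contains 17 terminal taxa: ASV12, ASV13, ASV2, ASV21, ASV3, ASV35, ASV4, ASV47, ASV48, ASV50, ASV52, ASV54, ASV56, ASV57, ASV59, ASV60, ASV64.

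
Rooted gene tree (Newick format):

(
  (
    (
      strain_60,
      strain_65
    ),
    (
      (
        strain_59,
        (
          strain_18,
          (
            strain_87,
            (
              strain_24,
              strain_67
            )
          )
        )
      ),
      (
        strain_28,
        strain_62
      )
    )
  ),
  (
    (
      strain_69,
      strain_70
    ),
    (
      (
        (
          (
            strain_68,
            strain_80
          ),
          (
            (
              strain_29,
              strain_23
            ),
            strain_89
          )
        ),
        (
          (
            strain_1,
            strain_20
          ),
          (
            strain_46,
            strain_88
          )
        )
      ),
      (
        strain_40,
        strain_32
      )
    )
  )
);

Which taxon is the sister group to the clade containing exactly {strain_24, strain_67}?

strain_87

The clade containing exactly {strain_24, strain_67} attaches to the tree at the node subtending (strain_87,(strain_24,strain_67)).
The other lineage descending from that same node — the sister group — is the single tip strain_87.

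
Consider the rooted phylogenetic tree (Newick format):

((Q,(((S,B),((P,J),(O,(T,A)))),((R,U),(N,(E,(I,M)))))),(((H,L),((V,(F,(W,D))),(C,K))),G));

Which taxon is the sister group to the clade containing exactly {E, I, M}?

N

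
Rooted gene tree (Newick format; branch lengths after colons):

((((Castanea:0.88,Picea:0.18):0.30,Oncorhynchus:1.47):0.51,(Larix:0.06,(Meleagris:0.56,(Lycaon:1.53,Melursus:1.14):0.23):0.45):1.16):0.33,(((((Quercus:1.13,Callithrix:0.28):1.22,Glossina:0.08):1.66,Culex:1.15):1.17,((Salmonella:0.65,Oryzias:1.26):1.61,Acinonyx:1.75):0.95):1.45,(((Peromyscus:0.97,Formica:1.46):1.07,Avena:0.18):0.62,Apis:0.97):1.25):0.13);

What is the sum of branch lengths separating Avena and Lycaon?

The path runs Avena → … → MRCA → … → Lycaon; the MRCA is the root of the tree.
Branch lengths along that path: 0.18 + 0.62 + 1.25 + 0.13 + 0.33 + 1.16 + 0.45 + 0.23 + 1.53 = 5.88.

5.88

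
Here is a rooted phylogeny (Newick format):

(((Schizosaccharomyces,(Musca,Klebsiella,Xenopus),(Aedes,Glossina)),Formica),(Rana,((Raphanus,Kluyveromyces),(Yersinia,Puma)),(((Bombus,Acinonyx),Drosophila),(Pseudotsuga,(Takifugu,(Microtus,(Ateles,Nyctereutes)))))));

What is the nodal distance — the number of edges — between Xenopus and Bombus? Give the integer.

The MRCA of Xenopus and Bombus is the root of the tree.
From Xenopus up to that node: 4 branches. From Bombus up to the same node: 5 branches. Total: 4 + 5 = 9.

9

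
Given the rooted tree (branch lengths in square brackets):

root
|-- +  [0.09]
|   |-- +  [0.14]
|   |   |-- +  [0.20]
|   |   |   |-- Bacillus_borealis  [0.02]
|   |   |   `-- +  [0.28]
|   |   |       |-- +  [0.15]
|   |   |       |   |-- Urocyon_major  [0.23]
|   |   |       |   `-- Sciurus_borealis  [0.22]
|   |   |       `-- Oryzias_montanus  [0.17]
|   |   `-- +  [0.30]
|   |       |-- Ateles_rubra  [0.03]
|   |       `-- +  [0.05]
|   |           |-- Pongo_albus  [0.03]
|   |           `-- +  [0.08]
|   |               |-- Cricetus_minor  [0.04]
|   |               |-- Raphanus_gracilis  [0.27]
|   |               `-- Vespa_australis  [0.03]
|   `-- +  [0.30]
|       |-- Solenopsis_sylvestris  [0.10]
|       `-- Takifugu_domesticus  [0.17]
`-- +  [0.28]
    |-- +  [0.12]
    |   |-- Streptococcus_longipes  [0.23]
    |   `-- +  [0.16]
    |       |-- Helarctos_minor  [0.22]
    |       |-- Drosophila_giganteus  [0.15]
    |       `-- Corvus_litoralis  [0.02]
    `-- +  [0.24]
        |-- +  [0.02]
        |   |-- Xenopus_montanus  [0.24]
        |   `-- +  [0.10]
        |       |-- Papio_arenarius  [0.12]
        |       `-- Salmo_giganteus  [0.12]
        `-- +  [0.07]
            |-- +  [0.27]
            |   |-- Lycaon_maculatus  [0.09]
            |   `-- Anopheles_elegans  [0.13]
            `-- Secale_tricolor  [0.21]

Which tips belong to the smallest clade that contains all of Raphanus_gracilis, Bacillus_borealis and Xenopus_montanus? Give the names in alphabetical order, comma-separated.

Tracing Raphanus_gracilis: it sits inside (Cricetus_minor,Raphanus_gracilis,Vespa_australis).
Tracing Bacillus_borealis: it sits inside (Bacillus_borealis,((Urocyon_major,Sciurus_borealis),Oryzias_montanus)).
Tracing Xenopus_montanus: it sits inside (Xenopus_montanus,(Papio_arenarius,Salmo_giganteus)).
The smallest clade enclosing all 3 is the whole tree (their MRCA is the root), so the answer is all 21 tips in alphabetical order.

Anopheles_elegans, Ateles_rubra, Bacillus_borealis, Corvus_litoralis, Cricetus_minor, Drosophila_giganteus, Helarctos_minor, Lycaon_maculatus, Oryzias_montanus, Papio_arenarius, Pongo_albus, Raphanus_gracilis, Salmo_giganteus, Sciurus_borealis, Secale_tricolor, Solenopsis_sylvestris, Streptococcus_longipes, Takifugu_domesticus, Urocyon_major, Vespa_australis, Xenopus_montanus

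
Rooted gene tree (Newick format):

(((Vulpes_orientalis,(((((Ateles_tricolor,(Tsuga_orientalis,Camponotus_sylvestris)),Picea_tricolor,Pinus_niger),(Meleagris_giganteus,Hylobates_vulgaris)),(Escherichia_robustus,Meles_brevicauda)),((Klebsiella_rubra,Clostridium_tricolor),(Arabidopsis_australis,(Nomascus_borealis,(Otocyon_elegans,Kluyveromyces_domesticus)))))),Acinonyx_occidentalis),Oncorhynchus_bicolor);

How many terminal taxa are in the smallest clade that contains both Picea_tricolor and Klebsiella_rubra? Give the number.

The MRCA of Picea_tricolor and Klebsiella_rubra is the node subtending (((((Ateles_tricolor,(Tsuga_orientalis,Camponotus_sylvestris)),Picea_tricolor,Pinus_niger),(Meleagris_giganteus,Hylobates_vulgaris)),(Escherichia_robustus,Meles_brevicauda)),((Klebsiella_rubra,Clostridium_tricolor),(Arabidopsis_australis,(Nomascus_borealis,(Otocyon_elegans,Kluyveromyces_domesticus))))).
That clade contains 15 terminal taxa: Arabidopsis_australis, Ateles_tricolor, Camponotus_sylvestris, Clostridium_tricolor, Escherichia_robustus, Hylobates_vulgaris, Klebsiella_rubra, Kluyveromyces_domesticus, Meleagris_giganteus, Meles_brevicauda, Nomascus_borealis, Otocyon_elegans, Picea_tricolor, Pinus_niger, Tsuga_orientalis.

15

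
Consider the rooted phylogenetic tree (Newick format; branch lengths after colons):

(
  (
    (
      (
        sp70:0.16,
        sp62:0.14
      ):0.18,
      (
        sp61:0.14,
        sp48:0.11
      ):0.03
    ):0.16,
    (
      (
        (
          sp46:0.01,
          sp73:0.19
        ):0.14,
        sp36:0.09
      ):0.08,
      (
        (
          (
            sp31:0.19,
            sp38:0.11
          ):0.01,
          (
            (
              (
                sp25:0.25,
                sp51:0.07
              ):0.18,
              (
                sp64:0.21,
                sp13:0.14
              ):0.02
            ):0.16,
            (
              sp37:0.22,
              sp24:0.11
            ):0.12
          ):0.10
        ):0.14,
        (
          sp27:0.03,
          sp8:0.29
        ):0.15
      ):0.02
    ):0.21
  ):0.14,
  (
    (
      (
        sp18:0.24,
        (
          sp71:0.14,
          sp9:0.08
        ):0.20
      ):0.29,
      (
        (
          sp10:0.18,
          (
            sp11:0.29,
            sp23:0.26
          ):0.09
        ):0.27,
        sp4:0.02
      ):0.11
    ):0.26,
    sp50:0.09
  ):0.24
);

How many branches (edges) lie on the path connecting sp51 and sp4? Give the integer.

12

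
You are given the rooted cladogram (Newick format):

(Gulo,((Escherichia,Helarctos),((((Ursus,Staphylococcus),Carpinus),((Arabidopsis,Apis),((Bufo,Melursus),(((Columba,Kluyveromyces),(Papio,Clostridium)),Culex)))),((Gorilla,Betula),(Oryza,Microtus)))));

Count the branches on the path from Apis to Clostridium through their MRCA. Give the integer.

7

The MRCA of Apis and Clostridium is the node subtending ((Arabidopsis,Apis),((Bufo,Melursus),(((Columba,Kluyveromyces),(Papio,Clostridium)),Culex))).
From Apis up to that node: 2 branches. From Clostridium up to the same node: 5 branches. Total: 2 + 5 = 7.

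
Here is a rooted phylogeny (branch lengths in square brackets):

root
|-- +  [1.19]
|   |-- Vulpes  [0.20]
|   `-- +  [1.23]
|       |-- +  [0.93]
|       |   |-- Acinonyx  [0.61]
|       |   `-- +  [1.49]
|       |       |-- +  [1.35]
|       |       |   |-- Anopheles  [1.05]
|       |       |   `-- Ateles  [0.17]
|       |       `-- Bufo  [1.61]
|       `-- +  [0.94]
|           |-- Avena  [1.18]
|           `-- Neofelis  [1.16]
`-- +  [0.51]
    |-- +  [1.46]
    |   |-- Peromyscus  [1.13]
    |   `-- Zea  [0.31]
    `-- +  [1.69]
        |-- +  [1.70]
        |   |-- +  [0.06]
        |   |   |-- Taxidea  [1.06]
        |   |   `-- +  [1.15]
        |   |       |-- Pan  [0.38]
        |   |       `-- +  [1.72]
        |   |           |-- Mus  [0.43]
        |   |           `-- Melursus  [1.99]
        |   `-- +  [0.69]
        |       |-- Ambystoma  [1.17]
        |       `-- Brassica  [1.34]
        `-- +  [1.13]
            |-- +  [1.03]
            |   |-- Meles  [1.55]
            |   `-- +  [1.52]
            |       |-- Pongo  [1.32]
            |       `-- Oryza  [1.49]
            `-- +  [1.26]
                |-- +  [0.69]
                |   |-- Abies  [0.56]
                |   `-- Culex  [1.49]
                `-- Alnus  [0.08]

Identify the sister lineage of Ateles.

Ateles attaches to the tree at the node subtending (Anopheles,Ateles).
The other lineage descending from that same node — the sister group — is the single tip Anopheles.

Anopheles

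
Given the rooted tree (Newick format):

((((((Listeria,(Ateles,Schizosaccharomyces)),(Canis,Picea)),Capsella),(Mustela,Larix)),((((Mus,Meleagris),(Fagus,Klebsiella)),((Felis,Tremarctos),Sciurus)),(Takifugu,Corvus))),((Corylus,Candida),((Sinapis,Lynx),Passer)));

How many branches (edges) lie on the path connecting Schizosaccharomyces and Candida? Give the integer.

The MRCA of Schizosaccharomyces and Candida is the root of the tree.
From Schizosaccharomyces up to that node: 7 branches. From Candida up to the same node: 3 branches. Total: 7 + 3 = 10.

10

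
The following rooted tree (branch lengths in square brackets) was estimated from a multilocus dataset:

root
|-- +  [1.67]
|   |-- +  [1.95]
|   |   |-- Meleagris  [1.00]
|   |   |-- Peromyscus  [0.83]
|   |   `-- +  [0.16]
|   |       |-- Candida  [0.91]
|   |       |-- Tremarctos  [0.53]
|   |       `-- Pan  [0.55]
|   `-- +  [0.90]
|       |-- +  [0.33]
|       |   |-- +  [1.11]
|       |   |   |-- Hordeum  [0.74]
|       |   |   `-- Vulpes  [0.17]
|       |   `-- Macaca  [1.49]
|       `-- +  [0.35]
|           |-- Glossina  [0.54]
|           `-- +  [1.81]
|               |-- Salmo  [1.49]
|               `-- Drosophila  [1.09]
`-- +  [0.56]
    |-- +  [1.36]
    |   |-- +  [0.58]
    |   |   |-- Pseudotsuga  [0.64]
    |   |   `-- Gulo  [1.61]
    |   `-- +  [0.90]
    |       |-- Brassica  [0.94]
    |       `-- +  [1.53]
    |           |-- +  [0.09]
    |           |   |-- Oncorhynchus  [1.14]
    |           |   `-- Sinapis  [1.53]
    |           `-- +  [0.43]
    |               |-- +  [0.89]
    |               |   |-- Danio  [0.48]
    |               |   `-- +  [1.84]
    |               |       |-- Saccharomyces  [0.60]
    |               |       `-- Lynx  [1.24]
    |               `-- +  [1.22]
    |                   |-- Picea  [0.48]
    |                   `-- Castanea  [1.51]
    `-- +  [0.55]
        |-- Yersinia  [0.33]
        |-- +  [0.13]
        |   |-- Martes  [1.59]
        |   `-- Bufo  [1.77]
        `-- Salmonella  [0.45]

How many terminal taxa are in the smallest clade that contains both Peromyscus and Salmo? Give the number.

The MRCA of Peromyscus and Salmo is the node subtending ((Meleagris,Peromyscus,(Candida,Tremarctos,Pan)),(((Hordeum,Vulpes),Macaca),(Glossina,(Salmo,Drosophila)))).
That clade contains 11 terminal taxa: Candida, Drosophila, Glossina, Hordeum, Macaca, Meleagris, Pan, Peromyscus, Salmo, Tremarctos, Vulpes.

11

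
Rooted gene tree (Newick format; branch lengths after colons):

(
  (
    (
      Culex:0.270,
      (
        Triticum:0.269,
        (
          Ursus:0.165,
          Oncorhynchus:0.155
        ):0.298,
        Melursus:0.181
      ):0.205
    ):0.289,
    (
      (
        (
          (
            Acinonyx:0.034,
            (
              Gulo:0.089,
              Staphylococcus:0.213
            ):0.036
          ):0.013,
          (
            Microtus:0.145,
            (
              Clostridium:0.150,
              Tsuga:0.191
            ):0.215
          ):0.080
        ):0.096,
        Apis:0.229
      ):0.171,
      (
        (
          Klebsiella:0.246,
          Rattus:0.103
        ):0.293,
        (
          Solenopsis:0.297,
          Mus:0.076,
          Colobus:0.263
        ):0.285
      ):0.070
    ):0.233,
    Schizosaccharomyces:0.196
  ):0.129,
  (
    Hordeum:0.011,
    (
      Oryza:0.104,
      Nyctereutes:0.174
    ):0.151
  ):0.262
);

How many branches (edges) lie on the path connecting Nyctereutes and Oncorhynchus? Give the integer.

The MRCA of Nyctereutes and Oncorhynchus is the root of the tree.
From Nyctereutes up to that node: 3 branches. From Oncorhynchus up to the same node: 5 branches. Total: 3 + 5 = 8.

8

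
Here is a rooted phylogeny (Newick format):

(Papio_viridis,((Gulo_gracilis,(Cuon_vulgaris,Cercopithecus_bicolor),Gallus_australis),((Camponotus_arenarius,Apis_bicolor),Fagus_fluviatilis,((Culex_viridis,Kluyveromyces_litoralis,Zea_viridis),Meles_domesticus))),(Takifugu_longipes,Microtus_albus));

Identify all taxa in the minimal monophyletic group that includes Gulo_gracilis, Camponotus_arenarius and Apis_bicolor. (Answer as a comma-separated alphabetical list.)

Tracing Gulo_gracilis: it sits inside (Gulo_gracilis,(Cuon_vulgaris,Cercopithecus_bicolor),Gallus_australis).
Tracing Camponotus_arenarius: it sits inside (Camponotus_arenarius,Apis_bicolor).
Tracing Apis_bicolor: it sits inside (Camponotus_arenarius,Apis_bicolor).
The smallest clade enclosing all 3 is ((Gulo_gracilis,(Cuon_vulgaris,Cercopithecus_bicolor),Gallus_australis),((Camponotus_arenarius,Apis_bicolor),Fagus_fluviatilis,((Culex_viridis,Kluyveromyces_litoralis,Zea_viridis),Meles_domesticus))); the answer is its 11 terminal taxa in alphabetical order.

Apis_bicolor, Camponotus_arenarius, Cercopithecus_bicolor, Culex_viridis, Cuon_vulgaris, Fagus_fluviatilis, Gallus_australis, Gulo_gracilis, Kluyveromyces_litoralis, Meles_domesticus, Zea_viridis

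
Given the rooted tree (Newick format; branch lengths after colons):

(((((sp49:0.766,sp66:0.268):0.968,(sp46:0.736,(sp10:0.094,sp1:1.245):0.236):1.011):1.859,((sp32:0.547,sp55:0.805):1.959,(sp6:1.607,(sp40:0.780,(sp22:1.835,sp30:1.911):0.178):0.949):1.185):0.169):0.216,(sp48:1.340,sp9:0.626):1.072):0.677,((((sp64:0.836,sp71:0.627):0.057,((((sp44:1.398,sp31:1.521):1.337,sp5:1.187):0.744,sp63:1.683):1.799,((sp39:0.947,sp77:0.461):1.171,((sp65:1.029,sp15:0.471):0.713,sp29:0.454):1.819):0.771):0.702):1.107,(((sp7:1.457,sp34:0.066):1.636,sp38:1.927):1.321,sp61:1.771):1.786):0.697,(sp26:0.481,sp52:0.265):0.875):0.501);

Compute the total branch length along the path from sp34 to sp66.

9.995

The path runs sp34 → … → MRCA → … → sp66; the MRCA is the root of the tree.
Branch lengths along that path: 0.066 + 1.636 + 1.321 + 1.786 + 0.697 + 0.501 + 0.677 + 0.216 + 1.859 + 0.968 + 0.268 = 9.995.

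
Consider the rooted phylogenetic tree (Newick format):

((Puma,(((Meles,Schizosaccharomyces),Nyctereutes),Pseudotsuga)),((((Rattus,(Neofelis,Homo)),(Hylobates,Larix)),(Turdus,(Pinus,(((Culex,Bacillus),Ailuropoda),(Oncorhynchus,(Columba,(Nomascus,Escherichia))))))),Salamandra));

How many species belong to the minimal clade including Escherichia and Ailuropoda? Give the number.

7

The MRCA of Escherichia and Ailuropoda is the node subtending (((Culex,Bacillus),Ailuropoda),(Oncorhynchus,(Columba,(Nomascus,Escherichia)))).
That clade contains 7 terminal taxa: Ailuropoda, Bacillus, Columba, Culex, Escherichia, Nomascus, Oncorhynchus.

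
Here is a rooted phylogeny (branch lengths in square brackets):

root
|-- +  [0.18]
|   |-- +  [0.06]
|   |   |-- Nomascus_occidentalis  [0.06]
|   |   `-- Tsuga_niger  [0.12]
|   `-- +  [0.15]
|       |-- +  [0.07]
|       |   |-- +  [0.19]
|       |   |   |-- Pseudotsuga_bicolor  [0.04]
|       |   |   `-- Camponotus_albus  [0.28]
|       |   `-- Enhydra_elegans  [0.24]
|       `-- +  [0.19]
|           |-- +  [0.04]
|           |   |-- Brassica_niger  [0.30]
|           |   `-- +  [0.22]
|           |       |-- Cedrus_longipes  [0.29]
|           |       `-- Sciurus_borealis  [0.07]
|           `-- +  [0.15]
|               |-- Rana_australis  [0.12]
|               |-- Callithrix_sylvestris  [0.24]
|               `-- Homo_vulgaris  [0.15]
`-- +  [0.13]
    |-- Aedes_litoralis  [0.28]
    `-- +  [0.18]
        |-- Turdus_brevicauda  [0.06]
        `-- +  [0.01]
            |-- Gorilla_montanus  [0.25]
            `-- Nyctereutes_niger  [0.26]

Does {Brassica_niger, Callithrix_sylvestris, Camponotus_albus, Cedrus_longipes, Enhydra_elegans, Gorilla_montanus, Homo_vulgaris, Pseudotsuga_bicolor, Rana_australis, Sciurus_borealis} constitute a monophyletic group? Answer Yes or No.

No

The MRCA of the listed taxa is the root, so the smallest clade containing them is the whole tree.
That clade also contains Aedes_litoralis, Nomascus_occidentalis, Nyctereutes_niger, Tsuga_niger, Turdus_brevicauda, which are not in the proposed group, so the group is not monophyletic.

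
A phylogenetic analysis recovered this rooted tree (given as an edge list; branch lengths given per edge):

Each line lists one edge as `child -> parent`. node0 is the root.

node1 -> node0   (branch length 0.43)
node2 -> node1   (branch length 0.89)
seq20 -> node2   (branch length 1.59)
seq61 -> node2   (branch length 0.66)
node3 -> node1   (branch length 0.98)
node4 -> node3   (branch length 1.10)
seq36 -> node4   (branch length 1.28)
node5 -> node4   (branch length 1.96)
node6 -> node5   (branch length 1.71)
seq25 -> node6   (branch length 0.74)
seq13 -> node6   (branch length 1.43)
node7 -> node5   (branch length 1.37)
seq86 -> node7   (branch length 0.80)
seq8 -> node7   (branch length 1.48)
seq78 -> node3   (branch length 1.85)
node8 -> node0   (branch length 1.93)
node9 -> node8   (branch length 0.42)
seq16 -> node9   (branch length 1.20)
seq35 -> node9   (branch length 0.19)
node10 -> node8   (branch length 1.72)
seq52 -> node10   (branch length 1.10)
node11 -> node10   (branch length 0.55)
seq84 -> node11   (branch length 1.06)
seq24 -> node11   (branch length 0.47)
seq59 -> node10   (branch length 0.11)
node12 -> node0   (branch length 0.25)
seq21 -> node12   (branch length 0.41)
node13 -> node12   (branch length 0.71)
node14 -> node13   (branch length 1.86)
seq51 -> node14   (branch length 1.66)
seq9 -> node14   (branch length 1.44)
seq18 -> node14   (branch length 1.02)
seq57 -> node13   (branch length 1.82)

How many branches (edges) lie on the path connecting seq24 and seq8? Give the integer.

10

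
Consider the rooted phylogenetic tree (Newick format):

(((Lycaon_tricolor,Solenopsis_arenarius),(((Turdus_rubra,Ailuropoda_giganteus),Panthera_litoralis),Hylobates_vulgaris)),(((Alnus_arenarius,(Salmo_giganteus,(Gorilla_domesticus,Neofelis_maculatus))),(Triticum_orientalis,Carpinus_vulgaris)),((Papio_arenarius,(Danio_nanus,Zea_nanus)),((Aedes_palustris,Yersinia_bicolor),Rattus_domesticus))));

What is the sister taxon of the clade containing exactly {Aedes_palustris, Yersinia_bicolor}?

Rattus_domesticus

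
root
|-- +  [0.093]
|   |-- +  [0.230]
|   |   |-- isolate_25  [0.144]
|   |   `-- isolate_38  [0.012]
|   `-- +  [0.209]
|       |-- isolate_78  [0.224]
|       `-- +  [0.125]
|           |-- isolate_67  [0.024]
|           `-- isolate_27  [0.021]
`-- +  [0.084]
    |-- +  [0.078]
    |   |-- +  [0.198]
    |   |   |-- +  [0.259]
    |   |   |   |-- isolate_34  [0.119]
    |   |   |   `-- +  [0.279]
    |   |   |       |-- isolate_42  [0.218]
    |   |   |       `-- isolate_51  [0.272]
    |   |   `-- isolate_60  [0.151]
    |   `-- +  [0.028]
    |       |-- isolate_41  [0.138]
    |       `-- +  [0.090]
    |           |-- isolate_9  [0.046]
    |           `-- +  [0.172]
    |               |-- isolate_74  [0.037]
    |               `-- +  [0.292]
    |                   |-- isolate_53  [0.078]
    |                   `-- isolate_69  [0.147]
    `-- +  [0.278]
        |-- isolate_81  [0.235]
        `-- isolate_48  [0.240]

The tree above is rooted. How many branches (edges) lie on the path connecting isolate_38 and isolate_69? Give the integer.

The MRCA of isolate_38 and isolate_69 is the root of the tree.
From isolate_38 up to that node: 3 branches. From isolate_69 up to the same node: 7 branches. Total: 3 + 7 = 10.

10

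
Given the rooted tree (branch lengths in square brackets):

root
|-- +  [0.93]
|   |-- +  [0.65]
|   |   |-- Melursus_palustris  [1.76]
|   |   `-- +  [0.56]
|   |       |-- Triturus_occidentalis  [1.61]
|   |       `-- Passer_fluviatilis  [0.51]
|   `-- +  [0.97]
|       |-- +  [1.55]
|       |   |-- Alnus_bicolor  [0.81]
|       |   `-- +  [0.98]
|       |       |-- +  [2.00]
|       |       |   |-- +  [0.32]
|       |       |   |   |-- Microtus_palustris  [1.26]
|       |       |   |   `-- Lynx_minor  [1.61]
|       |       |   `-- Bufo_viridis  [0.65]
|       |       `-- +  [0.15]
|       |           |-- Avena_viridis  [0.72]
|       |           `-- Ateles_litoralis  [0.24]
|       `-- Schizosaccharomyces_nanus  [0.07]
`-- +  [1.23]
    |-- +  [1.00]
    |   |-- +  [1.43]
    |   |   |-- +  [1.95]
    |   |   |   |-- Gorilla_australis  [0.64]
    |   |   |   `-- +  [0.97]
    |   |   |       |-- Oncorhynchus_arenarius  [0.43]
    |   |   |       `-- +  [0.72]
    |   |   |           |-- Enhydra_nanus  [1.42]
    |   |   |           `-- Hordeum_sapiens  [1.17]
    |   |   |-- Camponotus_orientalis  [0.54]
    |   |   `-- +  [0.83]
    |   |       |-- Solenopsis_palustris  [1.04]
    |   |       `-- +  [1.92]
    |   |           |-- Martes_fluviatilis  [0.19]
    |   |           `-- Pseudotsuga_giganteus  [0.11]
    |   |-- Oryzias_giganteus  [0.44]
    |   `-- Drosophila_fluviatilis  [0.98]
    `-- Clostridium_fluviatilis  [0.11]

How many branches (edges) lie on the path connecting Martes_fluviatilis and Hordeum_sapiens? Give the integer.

7

The MRCA of Martes_fluviatilis and Hordeum_sapiens is the node subtending ((Gorilla_australis,(Oncorhynchus_arenarius,(Enhydra_nanus,Hordeum_sapiens))),Camponotus_orientalis,(Solenopsis_palustris,(Martes_fluviatilis,Pseudotsuga_giganteus))).
From Martes_fluviatilis up to that node: 3 branches. From Hordeum_sapiens up to the same node: 4 branches. Total: 3 + 4 = 7.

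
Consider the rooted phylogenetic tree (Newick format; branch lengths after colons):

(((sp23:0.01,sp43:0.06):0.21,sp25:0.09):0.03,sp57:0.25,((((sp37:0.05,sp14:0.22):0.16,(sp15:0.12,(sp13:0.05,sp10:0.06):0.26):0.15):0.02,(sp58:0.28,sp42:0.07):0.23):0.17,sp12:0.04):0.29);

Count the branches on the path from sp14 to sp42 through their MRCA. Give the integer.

5

The MRCA of sp14 and sp42 is the node subtending (((sp37,sp14),(sp15,(sp13,sp10))),(sp58,sp42)).
From sp14 up to that node: 3 branches. From sp42 up to the same node: 2 branches. Total: 3 + 2 = 5.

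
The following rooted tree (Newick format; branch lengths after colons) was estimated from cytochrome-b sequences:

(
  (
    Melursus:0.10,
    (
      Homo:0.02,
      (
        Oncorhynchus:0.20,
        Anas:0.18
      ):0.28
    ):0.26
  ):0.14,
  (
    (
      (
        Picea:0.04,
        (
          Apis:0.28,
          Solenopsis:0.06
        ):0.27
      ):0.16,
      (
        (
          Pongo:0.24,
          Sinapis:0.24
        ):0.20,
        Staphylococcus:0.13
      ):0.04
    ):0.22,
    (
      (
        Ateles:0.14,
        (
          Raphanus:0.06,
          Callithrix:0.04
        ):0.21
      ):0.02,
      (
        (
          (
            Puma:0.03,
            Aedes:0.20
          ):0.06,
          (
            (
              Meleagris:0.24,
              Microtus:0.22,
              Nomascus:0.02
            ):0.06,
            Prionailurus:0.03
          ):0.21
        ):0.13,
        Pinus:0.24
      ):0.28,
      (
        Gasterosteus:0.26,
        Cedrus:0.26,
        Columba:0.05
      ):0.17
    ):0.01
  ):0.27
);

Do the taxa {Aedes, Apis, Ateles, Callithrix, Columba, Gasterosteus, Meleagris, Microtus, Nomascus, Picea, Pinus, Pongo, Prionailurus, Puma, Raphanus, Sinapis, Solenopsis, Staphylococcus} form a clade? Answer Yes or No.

No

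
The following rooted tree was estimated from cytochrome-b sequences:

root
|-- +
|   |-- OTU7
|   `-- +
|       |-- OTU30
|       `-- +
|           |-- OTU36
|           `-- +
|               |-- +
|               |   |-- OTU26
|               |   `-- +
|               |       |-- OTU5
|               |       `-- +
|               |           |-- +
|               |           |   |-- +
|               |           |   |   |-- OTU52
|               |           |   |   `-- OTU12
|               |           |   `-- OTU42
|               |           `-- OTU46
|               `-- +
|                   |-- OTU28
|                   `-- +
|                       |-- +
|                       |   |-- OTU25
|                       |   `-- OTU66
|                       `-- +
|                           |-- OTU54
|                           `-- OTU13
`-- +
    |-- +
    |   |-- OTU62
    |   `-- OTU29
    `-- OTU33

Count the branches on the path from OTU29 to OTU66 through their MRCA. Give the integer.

The MRCA of OTU29 and OTU66 is the root of the tree.
From OTU29 up to that node: 3 branches. From OTU66 up to the same node: 8 branches. Total: 3 + 8 = 11.

11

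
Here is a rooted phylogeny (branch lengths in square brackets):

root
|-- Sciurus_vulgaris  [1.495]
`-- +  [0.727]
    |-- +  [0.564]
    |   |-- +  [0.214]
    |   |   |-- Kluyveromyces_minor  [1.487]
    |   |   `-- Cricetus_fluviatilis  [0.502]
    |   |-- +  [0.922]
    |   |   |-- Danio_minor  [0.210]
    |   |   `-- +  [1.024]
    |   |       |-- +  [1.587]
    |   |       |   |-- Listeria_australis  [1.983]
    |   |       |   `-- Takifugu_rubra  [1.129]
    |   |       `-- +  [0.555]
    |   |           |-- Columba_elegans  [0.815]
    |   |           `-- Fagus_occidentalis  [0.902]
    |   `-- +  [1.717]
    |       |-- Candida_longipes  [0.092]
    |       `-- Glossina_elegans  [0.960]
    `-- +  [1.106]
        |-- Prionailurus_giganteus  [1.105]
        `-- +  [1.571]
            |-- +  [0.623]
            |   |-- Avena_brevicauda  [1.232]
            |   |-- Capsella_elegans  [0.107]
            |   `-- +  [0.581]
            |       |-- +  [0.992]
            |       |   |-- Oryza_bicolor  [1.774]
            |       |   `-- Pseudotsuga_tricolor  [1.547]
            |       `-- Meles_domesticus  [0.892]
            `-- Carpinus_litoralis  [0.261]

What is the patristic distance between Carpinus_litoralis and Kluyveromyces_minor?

5.203

The path runs Carpinus_litoralis → … → MRCA → … → Kluyveromyces_minor; the MRCA is the node subtending (((Kluyveromyces_minor,Cricetus_fluviatilis),(Danio_minor,((Listeria_australis,Takifugu_rubra),(Columba_elegans,Fagus_occidentalis))),(Candida_longipes,Glossina_elegans)),(Prionailurus_giganteus,((Avena_brevicauda,Capsella_elegans,((Oryza_bicolor,Pseudotsuga_tricolor),Meles_domesticus)),Carpinus_litoralis))).
Branch lengths along that path: 0.261 + 1.571 + 1.106 + 0.564 + 0.214 + 1.487 = 5.203.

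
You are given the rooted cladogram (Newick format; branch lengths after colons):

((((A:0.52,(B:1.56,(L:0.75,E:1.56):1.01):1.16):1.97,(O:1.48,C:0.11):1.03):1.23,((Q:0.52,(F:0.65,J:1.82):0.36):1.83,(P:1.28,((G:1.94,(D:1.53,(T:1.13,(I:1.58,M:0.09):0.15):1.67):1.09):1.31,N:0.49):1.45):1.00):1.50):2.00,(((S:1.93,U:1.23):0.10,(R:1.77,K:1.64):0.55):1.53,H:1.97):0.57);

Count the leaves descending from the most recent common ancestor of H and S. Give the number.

The MRCA of H and S is the node subtending (((S,U),(R,K)),H).
That clade contains 5 terminal taxa: H, K, R, S, U.

5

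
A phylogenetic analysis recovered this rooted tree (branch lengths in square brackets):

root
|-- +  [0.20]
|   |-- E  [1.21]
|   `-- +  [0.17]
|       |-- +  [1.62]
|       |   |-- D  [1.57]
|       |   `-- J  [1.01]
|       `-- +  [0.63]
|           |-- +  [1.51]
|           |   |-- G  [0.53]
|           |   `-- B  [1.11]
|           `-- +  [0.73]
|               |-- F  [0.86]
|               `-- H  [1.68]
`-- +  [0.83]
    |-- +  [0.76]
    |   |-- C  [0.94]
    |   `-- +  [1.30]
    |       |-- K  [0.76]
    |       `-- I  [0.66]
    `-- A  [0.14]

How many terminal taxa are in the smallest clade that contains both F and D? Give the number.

The MRCA of F and D is the node subtending ((D,J),((G,B),(F,H))).
That clade contains 6 terminal taxa: B, D, F, G, H, J.

6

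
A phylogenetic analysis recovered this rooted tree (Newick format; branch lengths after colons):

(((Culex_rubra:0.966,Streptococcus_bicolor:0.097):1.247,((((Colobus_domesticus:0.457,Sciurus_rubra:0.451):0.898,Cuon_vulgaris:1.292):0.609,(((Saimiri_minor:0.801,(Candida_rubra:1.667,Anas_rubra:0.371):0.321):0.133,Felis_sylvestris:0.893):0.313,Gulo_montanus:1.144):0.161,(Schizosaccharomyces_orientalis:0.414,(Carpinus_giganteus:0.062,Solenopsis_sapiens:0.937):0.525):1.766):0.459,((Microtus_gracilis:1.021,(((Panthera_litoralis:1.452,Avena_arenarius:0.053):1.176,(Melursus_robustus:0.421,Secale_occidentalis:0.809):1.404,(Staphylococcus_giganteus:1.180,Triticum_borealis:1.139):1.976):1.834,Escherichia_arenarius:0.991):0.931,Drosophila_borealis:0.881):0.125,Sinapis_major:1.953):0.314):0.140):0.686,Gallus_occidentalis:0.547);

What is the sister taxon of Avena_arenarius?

Panthera_litoralis

Avena_arenarius attaches to the tree at the node subtending (Panthera_litoralis,Avena_arenarius).
The other lineage descending from that same node — the sister group — is the single tip Panthera_litoralis.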